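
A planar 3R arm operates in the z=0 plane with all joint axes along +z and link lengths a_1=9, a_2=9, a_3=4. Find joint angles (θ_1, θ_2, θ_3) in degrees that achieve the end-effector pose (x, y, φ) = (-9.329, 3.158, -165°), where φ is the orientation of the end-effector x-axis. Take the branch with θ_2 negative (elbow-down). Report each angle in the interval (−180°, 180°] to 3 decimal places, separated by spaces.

-149.998 -134.998 119.996

wrist centre = target − a_3·(cos φ, sin φ) = (-5.4653, 4.1933)
cos θ_2 = (47.4530−9²−9²)/(2·9·9) = -0.7071; θ_2 = -134.9978° (elbow-down)
β = atan2(4.1933,-5.4653) = 142.5026°; ψ = atan2(-6.3642,2.6363) = -67.4989°
θ_1 = β − ψ = 210.0015°
θ_3 = φ − θ_1 − θ_2 = 119.9963° (wrapped to (-180°,180°])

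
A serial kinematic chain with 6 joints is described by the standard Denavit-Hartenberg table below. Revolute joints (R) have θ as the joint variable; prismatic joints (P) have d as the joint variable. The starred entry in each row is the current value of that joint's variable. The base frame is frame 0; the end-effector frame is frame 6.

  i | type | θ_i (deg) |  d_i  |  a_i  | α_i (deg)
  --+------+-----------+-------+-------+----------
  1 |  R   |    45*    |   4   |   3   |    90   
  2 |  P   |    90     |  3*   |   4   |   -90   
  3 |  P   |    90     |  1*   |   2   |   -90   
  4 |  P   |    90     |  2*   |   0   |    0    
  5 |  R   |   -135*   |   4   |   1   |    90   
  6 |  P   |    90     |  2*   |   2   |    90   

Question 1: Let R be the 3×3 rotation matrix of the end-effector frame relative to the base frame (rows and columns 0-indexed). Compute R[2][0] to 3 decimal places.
-1.000

End-effector x-axis (col 0 of R) = (-0.0000,-0.0000,-1.0000)
R[2][0] = -1.0000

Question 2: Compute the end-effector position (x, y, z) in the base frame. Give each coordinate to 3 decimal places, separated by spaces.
after link 1: o_1 = (2.1213, 2.1213, 4.0000)
after link 2: o_2 = (4.2426, -0.0000, 8.0000)
after link 3: o_3 = (2.1213, 0.7071, 8.0000)
after link 4: o_4 = (2.1213, 0.7071, 6.0000)
after link 5: o_5 = (1.1213, 0.7071, 2.0000)
after link 6: o_6 = (1.1213, -1.2929, 0.0000)

1.121 -1.293 0.000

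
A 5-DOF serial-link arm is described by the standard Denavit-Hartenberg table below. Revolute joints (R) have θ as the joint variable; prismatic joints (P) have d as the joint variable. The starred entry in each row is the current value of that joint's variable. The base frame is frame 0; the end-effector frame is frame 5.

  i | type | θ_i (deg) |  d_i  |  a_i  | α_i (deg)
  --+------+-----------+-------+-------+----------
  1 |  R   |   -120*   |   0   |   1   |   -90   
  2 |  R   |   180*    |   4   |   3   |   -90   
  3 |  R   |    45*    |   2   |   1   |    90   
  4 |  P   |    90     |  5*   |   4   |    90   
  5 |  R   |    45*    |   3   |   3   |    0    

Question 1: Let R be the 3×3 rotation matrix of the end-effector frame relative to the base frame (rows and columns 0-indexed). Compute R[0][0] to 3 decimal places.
End-effector x-axis (col 0 of R) = (0.6830,0.1830,0.7071)
R[0][0] = 0.6830

0.683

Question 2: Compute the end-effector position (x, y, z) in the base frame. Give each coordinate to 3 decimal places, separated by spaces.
after link 1: o_1 = (-0.5000, -0.8660, 0.0000)
after link 2: o_2 = (4.4641, -0.2679, -0.0000)
after link 3: o_3 = (4.2053, 0.6980, 2.0000)
after link 4: o_4 = (9.0349, 1.9921, 6.0000)
after link 5: o_5 = (10.3075, 5.4389, 8.1213)

10.307 5.439 8.121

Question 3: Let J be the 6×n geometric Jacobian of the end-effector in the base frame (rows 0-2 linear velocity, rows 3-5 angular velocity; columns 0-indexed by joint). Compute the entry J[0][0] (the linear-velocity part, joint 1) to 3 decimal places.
axis z_0 = ẑ; lever o_n−o_0 = (10.3075,5.4389,8.1213)
cross product → J_v[:, 0] = (-5.4389,10.3075,0.0000)
J_ω[:, 0] = z_0
entry J[0][0] = -5.4389

-5.439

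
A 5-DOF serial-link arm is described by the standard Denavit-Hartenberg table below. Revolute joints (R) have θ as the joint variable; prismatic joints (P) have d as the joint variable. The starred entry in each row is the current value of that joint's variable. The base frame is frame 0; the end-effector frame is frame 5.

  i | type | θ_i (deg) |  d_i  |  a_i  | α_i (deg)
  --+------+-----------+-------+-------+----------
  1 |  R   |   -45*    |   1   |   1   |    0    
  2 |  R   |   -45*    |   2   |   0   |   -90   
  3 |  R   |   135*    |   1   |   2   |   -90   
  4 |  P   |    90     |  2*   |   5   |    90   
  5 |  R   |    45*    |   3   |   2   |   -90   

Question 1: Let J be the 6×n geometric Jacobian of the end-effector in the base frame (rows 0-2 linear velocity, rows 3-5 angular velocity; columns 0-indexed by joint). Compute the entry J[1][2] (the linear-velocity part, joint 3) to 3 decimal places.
axis z_2 = (1.0000,0.0000,0.0000); lever o_n−o_2 = (-5.4142,5.9497,-1.1213)
cross product → J_v[:, 2] = (-0.0000,1.1213,5.9497)
J_ω[:, 2] = z_2
entry J[1][2] = 1.1213

1.121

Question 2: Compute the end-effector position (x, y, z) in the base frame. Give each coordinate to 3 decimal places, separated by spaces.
-4.707 5.243 1.879

after link 1: o_1 = (0.7071, -0.7071, 1.0000)
after link 2: o_2 = (0.7071, -0.7071, 3.0000)
after link 3: o_3 = (1.7071, 0.7071, 1.5858)
after link 4: o_4 = (-3.2929, 2.1213, 3.0000)
after link 5: o_5 = (-4.7071, 5.2426, 1.8787)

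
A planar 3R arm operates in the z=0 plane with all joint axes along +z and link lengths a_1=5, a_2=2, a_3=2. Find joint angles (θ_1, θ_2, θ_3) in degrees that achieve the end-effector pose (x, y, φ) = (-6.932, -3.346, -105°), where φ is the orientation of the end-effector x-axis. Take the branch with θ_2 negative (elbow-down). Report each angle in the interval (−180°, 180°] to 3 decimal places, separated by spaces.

-155.135 -44.993 95.128

wrist centre = target − a_3·(cos φ, sin φ) = (-6.4144, -1.4141)
cos θ_2 = (43.1439−5²−2²)/(2·5·2) = 0.7072; θ_2 = -44.9930° (elbow-down)
β = atan2(-1.4141,-6.4144) = -167.5671°; ψ = atan2(-1.4140,6.4144) = -12.4319°
θ_1 = β − ψ = -155.1352°
θ_3 = φ − θ_1 − θ_2 = 95.1282° (wrapped to (-180°,180°])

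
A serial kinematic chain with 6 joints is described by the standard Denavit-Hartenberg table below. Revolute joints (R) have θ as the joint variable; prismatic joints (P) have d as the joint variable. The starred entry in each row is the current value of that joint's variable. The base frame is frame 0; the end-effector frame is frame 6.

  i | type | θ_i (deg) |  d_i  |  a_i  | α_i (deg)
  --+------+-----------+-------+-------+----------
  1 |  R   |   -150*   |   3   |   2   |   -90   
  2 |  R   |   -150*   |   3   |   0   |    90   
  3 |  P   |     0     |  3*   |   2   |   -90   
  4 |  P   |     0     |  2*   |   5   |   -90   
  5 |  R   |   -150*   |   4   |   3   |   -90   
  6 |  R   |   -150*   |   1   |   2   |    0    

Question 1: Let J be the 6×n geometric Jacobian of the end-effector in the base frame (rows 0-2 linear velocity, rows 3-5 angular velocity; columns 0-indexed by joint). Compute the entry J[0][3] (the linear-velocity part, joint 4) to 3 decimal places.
0.500

prismatic axis z_3 = (0.5000,-0.8660,0.0000)
J_v[:, 3] = z_3; J_ω[:, 3] = (0,0,0)
entry J[0][3] = 0.5000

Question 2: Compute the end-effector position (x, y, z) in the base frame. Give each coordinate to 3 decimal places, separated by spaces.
5.453 -4.357 7.933

after link 1: o_1 = (-1.7321, -1.0000, 3.0000)
after link 2: o_2 = (-0.2321, -3.5981, 3.0000)
after link 3: o_3 = (2.5670, -1.9821, 1.4019)
after link 4: o_4 = (7.3170, -1.5490, 3.9019)
after link 5: o_5 = (4.3864, -4.9731, 6.0670)
after link 6: o_6 = (5.4534, -4.3571, 7.9330)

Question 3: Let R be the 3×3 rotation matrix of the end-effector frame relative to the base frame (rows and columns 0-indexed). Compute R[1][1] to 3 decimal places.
-0.621

End-effector y-axis (col 1 of R) = (-0.5748,-0.6205,0.5335)
R[1][1] = -0.6205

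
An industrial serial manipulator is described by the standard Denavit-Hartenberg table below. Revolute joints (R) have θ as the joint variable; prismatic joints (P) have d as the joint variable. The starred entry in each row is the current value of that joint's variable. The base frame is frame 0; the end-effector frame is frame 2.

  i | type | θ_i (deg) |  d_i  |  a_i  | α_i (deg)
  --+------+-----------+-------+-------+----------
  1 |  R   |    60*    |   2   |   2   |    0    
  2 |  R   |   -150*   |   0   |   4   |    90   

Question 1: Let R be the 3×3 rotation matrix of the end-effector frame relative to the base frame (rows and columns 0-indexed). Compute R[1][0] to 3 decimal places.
End-effector x-axis (col 0 of R) = (-0.0000,-1.0000,0.0000)
R[1][0] = -1.0000

-1.000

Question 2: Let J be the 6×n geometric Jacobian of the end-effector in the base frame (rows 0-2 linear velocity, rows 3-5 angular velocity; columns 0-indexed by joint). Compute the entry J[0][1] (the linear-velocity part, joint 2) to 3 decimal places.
4.000

axis z_1 = (0.0000,0.0000,1.0000); lever o_n−o_1 = (-0.0000,-4.0000,0.0000)
cross product → J_v[:, 1] = (4.0000,-0.0000,0.0000)
J_ω[:, 1] = z_1
entry J[0][1] = 4.0000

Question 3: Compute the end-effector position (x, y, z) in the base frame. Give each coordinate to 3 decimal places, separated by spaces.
1.000 -2.268 2.000

after link 1: o_1 = (1.0000, 1.7321, 2.0000)
after link 2: o_2 = (1.0000, -2.2679, 2.0000)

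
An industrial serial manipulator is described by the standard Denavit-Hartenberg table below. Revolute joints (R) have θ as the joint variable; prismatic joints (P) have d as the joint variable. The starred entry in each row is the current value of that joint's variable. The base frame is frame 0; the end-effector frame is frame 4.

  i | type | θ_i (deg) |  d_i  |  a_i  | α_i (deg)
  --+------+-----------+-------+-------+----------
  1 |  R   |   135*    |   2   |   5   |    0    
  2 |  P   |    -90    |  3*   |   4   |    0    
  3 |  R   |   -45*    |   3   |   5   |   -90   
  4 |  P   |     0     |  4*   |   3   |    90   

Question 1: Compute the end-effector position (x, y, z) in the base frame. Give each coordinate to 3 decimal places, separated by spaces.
after link 1: o_1 = (-3.5355, 3.5355, 2.0000)
after link 2: o_2 = (-0.7071, 6.3640, 5.0000)
after link 3: o_3 = (4.2929, 6.3640, 8.0000)
after link 4: o_4 = (7.2929, 10.3640, 8.0000)

7.293 10.364 8.000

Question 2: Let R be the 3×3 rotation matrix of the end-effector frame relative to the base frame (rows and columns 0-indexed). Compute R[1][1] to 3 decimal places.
End-effector y-axis (col 1 of R) = (0.0000,1.0000,0.0000)
R[1][1] = 1.0000

1.000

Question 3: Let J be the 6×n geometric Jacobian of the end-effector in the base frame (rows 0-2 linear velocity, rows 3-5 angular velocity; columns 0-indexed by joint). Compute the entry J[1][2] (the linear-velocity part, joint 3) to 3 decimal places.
8.000

axis z_2 = (0.0000,0.0000,1.0000); lever o_n−o_2 = (8.0000,4.0000,3.0000)
cross product → J_v[:, 2] = (-4.0000,8.0000,0.0000)
J_ω[:, 2] = z_2
entry J[1][2] = 8.0000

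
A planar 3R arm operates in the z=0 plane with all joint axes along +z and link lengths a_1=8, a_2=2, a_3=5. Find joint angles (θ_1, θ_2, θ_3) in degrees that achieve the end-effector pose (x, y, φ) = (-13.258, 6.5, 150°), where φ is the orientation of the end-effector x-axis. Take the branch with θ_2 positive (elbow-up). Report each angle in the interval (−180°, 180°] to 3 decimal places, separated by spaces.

149.995 30.021 -30.016

wrist centre = target − a_3·(cos φ, sin φ) = (-8.9279, 4.0000)
cos θ_2 = (95.7069−8²−2²)/(2·8·2) = 0.8658; θ_2 = 30.0211° (elbow-up)
β = atan2(4.0000,-8.9279) = 155.8659°; ψ = atan2(1.0006,9.7317) = 5.8707°
θ_1 = β − ψ = 149.9953°
θ_3 = φ − θ_1 − θ_2 = -30.0164° (wrapped to (-180°,180°])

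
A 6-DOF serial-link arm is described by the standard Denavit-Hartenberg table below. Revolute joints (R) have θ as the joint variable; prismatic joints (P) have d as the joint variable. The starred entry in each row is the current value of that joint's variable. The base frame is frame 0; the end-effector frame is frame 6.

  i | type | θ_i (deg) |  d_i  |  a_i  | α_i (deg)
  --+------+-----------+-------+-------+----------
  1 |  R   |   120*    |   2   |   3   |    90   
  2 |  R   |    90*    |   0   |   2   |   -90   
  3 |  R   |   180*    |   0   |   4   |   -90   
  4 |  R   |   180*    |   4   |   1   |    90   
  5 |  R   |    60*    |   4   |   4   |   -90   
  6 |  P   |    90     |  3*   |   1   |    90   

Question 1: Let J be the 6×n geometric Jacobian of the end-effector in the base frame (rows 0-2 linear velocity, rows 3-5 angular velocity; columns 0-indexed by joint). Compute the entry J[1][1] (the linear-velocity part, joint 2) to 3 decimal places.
1.384

axis z_1 = (0.8660,0.5000,0.0000); lever o_n−o_1 = (6.2631,7.0801,-1.5981)
cross product → J_v[:, 1] = (-0.7990,1.3840,3.0000)
J_ω[:, 1] = z_1
entry J[1][1] = 1.3840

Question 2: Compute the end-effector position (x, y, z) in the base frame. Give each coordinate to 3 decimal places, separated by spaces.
4.763 9.678 0.402

after link 1: o_1 = (-1.5000, 2.5981, 2.0000)
after link 2: o_2 = (-1.5000, 2.5981, 4.0000)
after link 3: o_3 = (-1.5000, 2.5981, -0.0000)
after link 4: o_4 = (1.9641, 4.5981, 1.0000)
after link 5: o_5 = (2.9641, 9.7942, 3.0000)
after link 6: o_6 = (4.7631, 9.6782, 0.4019)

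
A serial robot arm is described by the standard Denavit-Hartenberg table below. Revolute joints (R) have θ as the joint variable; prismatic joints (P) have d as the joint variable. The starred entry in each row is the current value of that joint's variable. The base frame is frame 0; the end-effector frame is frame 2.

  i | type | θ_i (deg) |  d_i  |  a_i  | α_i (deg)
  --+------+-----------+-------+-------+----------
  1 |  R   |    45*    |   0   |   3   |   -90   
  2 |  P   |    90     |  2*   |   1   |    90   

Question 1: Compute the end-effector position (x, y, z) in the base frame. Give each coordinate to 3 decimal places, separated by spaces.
after link 1: o_1 = (2.1213, 2.1213, 0.0000)
after link 2: o_2 = (0.7071, 3.5355, -1.0000)

0.707 3.536 -1.000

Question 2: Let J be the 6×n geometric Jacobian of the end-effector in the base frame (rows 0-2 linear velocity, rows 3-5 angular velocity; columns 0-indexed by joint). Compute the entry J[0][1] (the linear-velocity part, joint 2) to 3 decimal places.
-0.707

prismatic axis z_1 = (-0.7071,0.7071,0.0000)
J_v[:, 1] = z_1; J_ω[:, 1] = (0,0,0)
entry J[0][1] = -0.7071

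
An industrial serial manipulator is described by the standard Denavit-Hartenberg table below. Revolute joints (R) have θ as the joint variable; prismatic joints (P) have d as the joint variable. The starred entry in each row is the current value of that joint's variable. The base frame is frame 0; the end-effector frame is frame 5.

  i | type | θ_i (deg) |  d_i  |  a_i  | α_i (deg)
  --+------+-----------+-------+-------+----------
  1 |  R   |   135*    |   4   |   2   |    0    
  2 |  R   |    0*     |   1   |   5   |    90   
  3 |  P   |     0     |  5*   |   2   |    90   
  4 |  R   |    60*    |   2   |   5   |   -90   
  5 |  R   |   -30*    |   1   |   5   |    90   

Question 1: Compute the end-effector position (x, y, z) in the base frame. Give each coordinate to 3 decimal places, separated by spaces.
0.552 18.653 0.500

after link 1: o_1 = (-1.4142, 1.4142, 4.0000)
after link 2: o_2 = (-4.9497, 4.9497, 5.0000)
after link 3: o_3 = (-2.8284, 9.8995, 5.0000)
after link 4: o_4 = (-1.5343, 14.7291, 3.0000)
after link 5: o_5 = (0.5523, 18.6529, 0.5000)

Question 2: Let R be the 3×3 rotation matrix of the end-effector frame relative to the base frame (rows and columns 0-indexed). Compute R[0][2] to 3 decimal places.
End-effector z-axis (col 2 of R) = (-0.1294,-0.4830,-0.8660)
R[0][2] = -0.1294

-0.129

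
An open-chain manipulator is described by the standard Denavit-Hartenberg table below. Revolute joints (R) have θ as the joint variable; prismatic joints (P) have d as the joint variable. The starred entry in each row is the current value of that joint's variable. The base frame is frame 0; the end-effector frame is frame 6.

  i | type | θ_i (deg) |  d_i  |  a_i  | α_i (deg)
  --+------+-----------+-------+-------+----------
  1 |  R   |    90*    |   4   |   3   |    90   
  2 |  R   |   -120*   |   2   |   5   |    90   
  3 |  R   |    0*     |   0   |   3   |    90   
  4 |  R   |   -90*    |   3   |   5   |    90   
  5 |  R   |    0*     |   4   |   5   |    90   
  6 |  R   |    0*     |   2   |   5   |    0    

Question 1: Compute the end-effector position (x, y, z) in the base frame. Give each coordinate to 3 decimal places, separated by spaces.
1.000 13.990 -6.964

after link 1: o_1 = (0.0000, 3.0000, 4.0000)
after link 2: o_2 = (2.0000, 0.5000, -0.3301)
after link 3: o_3 = (2.0000, -1.0000, -2.9282)
after link 4: o_4 = (-1.0000, 3.3301, -5.4282)
after link 5: o_5 = (-1.0000, 9.6603, -4.4641)
after link 6: o_6 = (1.0000, 13.9904, -6.9641)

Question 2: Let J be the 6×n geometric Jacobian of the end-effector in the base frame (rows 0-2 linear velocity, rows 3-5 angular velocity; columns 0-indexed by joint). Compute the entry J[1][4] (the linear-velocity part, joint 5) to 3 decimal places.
axis z_4 = (-0.0000,0.5000,0.8660); lever o_n−o_4 = (2.0000,10.6603,-1.5359)
cross product → J_v[:, 4] = (-10.0000,1.7321,-1.0000)
J_ω[:, 4] = z_4
entry J[1][4] = 1.7321

1.732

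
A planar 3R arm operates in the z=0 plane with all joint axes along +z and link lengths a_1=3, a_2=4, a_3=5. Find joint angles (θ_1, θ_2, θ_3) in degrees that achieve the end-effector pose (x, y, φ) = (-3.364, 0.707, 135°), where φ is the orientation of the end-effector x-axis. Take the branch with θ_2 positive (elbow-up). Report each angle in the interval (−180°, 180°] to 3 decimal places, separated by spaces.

wrist centre = target − a_3·(cos φ, sin φ) = (0.1715, -2.8285)
cos θ_2 = (8.0300−3²−4²)/(2·3·4) = -0.7071; θ_2 = 134.9980° (elbow-up)
β = atan2(-2.8285,0.1715) = -86.5296°; ψ = atan2(2.8285,0.1717) = 86.5268°
θ_1 = β − ψ = -173.0564°
θ_3 = φ − θ_1 − θ_2 = 173.0584° (wrapped to (-180°,180°])

-173.056 134.998 173.058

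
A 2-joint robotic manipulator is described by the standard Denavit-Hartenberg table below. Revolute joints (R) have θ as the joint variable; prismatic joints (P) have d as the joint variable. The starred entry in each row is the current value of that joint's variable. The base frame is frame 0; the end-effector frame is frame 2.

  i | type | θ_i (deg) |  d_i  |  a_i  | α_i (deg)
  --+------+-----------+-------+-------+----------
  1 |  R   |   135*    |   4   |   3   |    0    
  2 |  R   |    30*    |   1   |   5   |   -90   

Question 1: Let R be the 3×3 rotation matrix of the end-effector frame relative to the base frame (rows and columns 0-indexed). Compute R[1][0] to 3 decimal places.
0.259

End-effector x-axis (col 0 of R) = (-0.9659,0.2588,0.0000)
R[1][0] = 0.2588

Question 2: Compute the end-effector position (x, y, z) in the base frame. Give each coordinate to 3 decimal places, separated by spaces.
after link 1: o_1 = (-2.1213, 2.1213, 4.0000)
after link 2: o_2 = (-6.9509, 3.4154, 5.0000)

-6.951 3.415 5.000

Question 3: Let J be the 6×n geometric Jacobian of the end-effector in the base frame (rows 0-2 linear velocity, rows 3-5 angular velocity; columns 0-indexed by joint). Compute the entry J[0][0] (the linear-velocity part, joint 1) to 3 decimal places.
axis z_0 = ẑ; lever o_n−o_0 = (-6.9509,3.4154,5.0000)
cross product → J_v[:, 0] = (-3.4154,-6.9509,0.0000)
J_ω[:, 0] = z_0
entry J[0][0] = -3.4154

-3.415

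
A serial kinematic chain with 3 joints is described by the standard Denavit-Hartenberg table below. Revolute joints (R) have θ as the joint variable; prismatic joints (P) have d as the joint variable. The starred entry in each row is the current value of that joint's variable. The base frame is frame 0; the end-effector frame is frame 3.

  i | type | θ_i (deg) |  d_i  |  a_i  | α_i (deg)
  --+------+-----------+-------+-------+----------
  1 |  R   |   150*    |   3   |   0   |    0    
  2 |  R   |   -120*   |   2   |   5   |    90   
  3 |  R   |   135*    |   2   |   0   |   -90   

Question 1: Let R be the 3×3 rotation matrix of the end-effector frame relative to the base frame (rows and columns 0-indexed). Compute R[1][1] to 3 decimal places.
End-effector y-axis (col 1 of R) = (-0.5000,0.8660,-0.0000)
R[1][1] = 0.8660

0.866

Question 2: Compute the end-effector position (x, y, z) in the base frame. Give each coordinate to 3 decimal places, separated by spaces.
after link 1: o_1 = (0.0000, 0.0000, 3.0000)
after link 2: o_2 = (4.3301, 2.5000, 5.0000)
after link 3: o_3 = (5.3301, 0.7679, 5.0000)

5.330 0.768 5.000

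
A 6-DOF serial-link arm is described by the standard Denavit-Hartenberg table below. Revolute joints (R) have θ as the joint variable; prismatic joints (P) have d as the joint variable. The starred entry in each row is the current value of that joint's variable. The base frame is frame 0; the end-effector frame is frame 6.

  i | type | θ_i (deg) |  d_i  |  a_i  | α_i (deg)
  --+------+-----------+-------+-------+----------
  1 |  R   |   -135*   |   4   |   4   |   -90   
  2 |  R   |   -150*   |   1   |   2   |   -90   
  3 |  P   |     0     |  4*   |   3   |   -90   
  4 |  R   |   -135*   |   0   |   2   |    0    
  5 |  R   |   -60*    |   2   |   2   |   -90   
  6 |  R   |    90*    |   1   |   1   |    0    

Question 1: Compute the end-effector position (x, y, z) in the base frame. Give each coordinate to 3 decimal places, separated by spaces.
-4.047 -4.047 9.775

after link 1: o_1 = (-2.8284, -2.8284, 4.0000)
after link 2: o_2 = (-0.8966, -2.3108, 5.0000)
after link 3: o_3 = (-0.4737, -1.8879, 9.9641)
after link 4: o_4 = (-1.8397, -3.2539, 10.4817)
after link 5: o_5 = (-4.2539, -2.8397, 9.0675)
after link 6: o_6 = (-4.0468, -4.0468, 9.7746)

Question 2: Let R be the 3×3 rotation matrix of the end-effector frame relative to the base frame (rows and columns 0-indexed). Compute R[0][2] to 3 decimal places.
-0.500

End-effector z-axis (col 2 of R) = (-0.5000,-0.5000,0.7071)
R[0][2] = -0.5000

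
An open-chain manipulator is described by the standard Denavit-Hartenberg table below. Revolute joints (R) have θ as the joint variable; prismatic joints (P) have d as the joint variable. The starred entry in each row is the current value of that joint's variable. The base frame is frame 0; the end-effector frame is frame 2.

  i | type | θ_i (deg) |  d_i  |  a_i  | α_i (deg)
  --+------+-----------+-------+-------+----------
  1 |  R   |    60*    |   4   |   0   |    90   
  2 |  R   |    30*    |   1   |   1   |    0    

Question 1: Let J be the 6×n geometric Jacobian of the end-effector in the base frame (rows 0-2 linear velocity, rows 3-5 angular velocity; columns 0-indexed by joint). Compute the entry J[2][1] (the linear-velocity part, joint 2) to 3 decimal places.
axis z_1 = (0.8660,-0.5000,0.0000); lever o_n−o_1 = (1.2990,0.2500,0.5000)
cross product → J_v[:, 1] = (-0.2500,-0.4330,0.8660)
J_ω[:, 1] = z_1
entry J[2][1] = 0.8660

0.866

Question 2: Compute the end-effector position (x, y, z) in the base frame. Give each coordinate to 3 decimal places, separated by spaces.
1.299 0.250 4.500

after link 1: o_1 = (0.0000, 0.0000, 4.0000)
after link 2: o_2 = (1.2990, 0.2500, 4.5000)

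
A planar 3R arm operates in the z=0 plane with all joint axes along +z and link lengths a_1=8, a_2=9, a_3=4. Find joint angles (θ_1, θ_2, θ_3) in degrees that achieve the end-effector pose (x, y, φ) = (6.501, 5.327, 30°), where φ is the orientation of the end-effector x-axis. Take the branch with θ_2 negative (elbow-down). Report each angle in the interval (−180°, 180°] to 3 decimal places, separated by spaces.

134.992 -150.001 45.008

wrist centre = target − a_3·(cos φ, sin φ) = (3.0369, 3.3270)
cos θ_2 = (20.2917−8²−9²)/(2·8·9) = -0.8660; θ_2 = -150.0005° (elbow-down)
β = atan2(3.3270,3.0369) = 47.6101°; ψ = atan2(-4.4999,0.2057) = -87.3823°
θ_1 = β − ψ = 134.9924°
θ_3 = φ − θ_1 − θ_2 = 45.0081° (wrapped to (-180°,180°])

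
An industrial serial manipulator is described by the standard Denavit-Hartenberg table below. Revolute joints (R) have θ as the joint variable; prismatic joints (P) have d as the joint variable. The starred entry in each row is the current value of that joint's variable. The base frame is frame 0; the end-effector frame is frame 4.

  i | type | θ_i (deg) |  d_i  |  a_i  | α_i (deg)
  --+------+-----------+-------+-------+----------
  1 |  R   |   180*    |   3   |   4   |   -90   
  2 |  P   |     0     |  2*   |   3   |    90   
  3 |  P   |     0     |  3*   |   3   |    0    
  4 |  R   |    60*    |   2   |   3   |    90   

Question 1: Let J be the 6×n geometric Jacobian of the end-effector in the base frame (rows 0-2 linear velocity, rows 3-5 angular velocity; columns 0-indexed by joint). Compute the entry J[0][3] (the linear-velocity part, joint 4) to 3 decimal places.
2.598

axis z_3 = (0.0000,0.0000,1.0000); lever o_n−o_3 = (-1.5000,-2.5981,2.0000)
cross product → J_v[:, 3] = (2.5981,-1.5000,0.0000)
J_ω[:, 3] = z_3
entry J[0][3] = 2.5981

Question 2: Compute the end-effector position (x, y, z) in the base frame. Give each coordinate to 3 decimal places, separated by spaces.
-11.500 -4.598 8.000

after link 1: o_1 = (-4.0000, 0.0000, 3.0000)
after link 2: o_2 = (-7.0000, -2.0000, 3.0000)
after link 3: o_3 = (-10.0000, -2.0000, 6.0000)
after link 4: o_4 = (-11.5000, -4.5981, 8.0000)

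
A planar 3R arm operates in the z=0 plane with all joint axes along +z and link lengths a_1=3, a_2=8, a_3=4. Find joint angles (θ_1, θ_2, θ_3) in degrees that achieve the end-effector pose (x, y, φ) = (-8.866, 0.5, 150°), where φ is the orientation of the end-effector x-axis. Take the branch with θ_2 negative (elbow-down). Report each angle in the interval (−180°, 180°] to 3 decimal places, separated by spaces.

-29.999 -150.001 -30.000

wrist centre = target − a_3·(cos φ, sin φ) = (-5.4019, -1.5000)
cos θ_2 = (31.4305−3²−8²)/(2·3·8) = -0.8660; θ_2 = -150.0007° (elbow-down)
β = atan2(-1.5000,-5.4019) = -164.4811°; ψ = atan2(-3.9999,-3.9282) = -134.4821°
θ_1 = β − ψ = -29.9990°
θ_3 = φ − θ_1 − θ_2 = -30.0003° (wrapped to (-180°,180°])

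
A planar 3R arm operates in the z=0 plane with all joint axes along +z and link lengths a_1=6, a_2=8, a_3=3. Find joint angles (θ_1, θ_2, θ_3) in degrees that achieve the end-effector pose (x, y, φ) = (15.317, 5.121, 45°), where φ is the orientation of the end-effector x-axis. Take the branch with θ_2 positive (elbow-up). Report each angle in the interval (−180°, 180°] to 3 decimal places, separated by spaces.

wrist centre = target − a_3·(cos φ, sin φ) = (13.1957, 2.9997)
cos θ_2 = (183.1240−6²−8²)/(2·6·8) = 0.8659; θ_2 = 30.0172° (elbow-up)
β = atan2(2.9997,13.1957) = 12.8070°; ψ = atan2(4.0021,12.9270) = 17.2020°
θ_1 = β − ψ = -4.3950°
θ_3 = φ − θ_1 − θ_2 = 19.3778° (wrapped to (-180°,180°])

-4.395 30.017 19.378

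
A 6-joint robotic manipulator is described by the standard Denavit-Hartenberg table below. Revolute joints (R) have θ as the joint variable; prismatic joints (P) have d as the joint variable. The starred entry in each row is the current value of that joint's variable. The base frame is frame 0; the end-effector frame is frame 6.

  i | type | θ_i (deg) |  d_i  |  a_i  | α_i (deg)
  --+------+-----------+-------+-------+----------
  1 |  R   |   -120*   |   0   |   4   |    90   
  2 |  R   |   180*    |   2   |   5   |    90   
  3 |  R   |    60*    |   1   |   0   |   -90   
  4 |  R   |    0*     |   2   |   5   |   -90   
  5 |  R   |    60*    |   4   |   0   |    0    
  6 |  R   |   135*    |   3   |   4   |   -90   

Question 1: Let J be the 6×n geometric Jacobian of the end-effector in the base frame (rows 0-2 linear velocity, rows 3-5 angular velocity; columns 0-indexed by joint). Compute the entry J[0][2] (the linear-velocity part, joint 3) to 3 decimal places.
0.534

axis z_2 = (-0.0000,-0.0000,1.0000); lever o_n−o_2 = (-3.1968,-0.5336,-6.0000)
cross product → J_v[:, 2] = (0.5336,-3.1968,-0.0000)
J_ω[:, 2] = z_2
entry J[0][2] = 0.5336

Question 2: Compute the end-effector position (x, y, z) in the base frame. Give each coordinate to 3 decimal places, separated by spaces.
after link 1: o_1 = (-2.0000, -3.4641, 0.0000)
after link 2: o_2 = (-1.2321, 1.8660, 0.0000)
after link 3: o_3 = (-1.2321, 1.8660, 1.0000)
after link 4: o_4 = (-5.4641, 5.1962, 1.0000)
after link 5: o_5 = (-5.4641, 5.1962, -3.0000)
after link 6: o_6 = (-4.4288, 1.3324, -6.0000)

-4.429 1.332 -6.000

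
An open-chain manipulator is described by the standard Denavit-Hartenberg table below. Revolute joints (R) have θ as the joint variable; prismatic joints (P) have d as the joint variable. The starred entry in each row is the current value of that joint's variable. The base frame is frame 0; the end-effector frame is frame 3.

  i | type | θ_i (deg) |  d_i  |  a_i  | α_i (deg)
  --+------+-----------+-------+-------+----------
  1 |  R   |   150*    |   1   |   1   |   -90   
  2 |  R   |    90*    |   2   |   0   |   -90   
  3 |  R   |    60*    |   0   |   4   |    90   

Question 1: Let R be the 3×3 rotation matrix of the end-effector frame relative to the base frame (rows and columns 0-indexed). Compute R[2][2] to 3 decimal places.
End-effector z-axis (col 2 of R) = (-0.2500,-0.4330,-0.8660)
R[2][2] = -0.8660

-0.866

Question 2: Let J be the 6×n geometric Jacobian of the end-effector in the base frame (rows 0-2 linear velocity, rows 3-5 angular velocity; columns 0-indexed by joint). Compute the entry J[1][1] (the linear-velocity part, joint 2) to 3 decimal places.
axis z_1 = (-0.5000,-0.8660,0.0000); lever o_n−o_1 = (0.7321,1.2679,-2.0000)
cross product → J_v[:, 1] = (1.7321,-1.0000,0.0000)
J_ω[:, 1] = z_1
entry J[1][1] = -1.0000

-1.000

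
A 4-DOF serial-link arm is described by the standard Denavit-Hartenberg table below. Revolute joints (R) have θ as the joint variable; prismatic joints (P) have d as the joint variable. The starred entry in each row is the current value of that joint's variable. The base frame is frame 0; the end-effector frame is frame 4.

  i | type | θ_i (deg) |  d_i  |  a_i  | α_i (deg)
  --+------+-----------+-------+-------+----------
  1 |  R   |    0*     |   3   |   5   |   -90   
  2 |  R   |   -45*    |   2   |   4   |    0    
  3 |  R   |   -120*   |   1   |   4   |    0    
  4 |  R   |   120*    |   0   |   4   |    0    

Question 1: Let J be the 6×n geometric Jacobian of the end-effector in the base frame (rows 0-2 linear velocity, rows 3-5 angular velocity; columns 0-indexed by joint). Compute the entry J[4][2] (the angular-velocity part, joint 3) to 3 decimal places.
1.000

axis z_2 = (0.0000,1.0000,0.0000); lever o_n−o_2 = (-1.0353,1.0000,3.8637)
cross product → J_v[:, 2] = (3.8637,-0.0000,1.0353)
J_ω[:, 2] = z_2
entry J[4][2] = 1.0000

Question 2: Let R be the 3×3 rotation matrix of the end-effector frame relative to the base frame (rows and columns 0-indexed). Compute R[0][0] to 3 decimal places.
End-effector x-axis (col 0 of R) = (0.7071,-0.0000,0.7071)
R[0][0] = 0.7071

0.707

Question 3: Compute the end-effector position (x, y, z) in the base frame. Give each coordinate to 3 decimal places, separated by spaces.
6.793 3.000 9.692

after link 1: o_1 = (5.0000, 0.0000, 3.0000)
after link 2: o_2 = (7.8284, 2.0000, 5.8284)
after link 3: o_3 = (3.9647, 3.0000, 6.8637)
after link 4: o_4 = (6.7932, 3.0000, 9.6921)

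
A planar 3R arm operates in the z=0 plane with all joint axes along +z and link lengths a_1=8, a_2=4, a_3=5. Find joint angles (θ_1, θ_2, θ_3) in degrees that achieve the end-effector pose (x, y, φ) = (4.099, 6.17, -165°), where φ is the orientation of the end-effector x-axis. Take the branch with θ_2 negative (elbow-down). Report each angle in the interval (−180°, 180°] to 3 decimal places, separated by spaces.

49.786 -29.987 175.200

wrist centre = target − a_3·(cos φ, sin φ) = (8.9286, 7.4641)
cos θ_2 = (135.4331−8²−4²)/(2·8·4) = 0.8661; θ_2 = -29.9866° (elbow-down)
β = atan2(7.4641,8.9286) = 39.8947°; ψ = atan2(-1.9992,11.4646) = -9.8917°
θ_1 = β − ψ = 49.7865°
θ_3 = φ − θ_1 − θ_2 = 175.2001° (wrapped to (-180°,180°])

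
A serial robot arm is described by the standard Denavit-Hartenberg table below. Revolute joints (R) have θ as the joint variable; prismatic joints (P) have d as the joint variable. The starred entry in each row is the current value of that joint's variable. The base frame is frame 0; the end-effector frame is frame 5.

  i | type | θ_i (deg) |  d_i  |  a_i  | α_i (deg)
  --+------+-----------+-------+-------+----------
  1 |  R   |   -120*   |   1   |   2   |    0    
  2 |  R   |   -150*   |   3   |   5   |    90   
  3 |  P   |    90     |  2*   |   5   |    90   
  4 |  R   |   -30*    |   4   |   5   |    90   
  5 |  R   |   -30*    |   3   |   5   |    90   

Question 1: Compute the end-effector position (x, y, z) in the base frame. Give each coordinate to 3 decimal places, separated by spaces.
-6.263 4.768 15.580

after link 1: o_1 = (-1.0000, -1.7321, 1.0000)
after link 2: o_2 = (-1.0000, 3.2679, 4.0000)
after link 3: o_3 = (1.0000, 3.2679, 9.0000)
after link 4: o_4 = (-1.5000, 7.2679, 13.3301)
after link 5: o_5 = (-6.2631, 4.7679, 15.5801)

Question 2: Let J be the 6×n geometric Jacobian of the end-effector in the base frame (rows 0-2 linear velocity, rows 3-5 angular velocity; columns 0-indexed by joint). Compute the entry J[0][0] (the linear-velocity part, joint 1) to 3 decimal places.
axis z_0 = ẑ; lever o_n−o_0 = (-6.2631,4.7679,15.5801)
cross product → J_v[:, 0] = (-4.7679,-6.2631,0.0000)
J_ω[:, 0] = z_0
entry J[0][0] = -4.7679

-4.768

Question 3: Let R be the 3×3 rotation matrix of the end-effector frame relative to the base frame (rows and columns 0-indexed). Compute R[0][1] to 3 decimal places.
-0.866

End-effector y-axis (col 1 of R) = (-0.8660,0.0000,-0.5000)
R[0][1] = -0.8660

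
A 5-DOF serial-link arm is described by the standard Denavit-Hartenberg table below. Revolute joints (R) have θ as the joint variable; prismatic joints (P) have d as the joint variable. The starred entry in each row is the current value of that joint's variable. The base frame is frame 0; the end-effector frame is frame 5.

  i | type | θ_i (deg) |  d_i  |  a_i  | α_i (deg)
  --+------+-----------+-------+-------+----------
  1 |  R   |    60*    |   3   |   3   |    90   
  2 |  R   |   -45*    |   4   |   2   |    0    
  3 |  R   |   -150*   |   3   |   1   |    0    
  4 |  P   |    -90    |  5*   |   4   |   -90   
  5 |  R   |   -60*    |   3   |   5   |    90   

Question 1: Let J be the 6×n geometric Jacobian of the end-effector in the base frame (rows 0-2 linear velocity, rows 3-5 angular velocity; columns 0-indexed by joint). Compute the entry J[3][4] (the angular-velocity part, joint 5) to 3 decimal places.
-0.483

axis z_4 = (-0.4830,-0.8365,0.2588); lever o_n−o_4 = (2.6246,-4.1143,3.1913)
cross product → J_v[:, 4] = (-1.6047,2.2206,4.1826)
J_ω[:, 4] = z_4
entry J[3][4] = -0.4830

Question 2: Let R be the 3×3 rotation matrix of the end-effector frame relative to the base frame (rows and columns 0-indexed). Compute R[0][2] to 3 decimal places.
0.321

End-effector z-axis (col 2 of R) = (0.3209,-0.4441,-0.8365)
R[0][2] = 0.3209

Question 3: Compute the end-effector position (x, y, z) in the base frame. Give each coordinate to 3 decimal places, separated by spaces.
after link 1: o_1 = (1.5000, 2.5981, 3.0000)
after link 2: o_2 = (5.6712, 1.8228, 1.5858)
after link 3: o_3 = (7.7863, -0.5137, 1.8446)
after link 4: o_4 = (12.6341, -2.1171, 5.7083)
after link 5: o_5 = (15.2587, -6.2314, 8.8996)

15.259 -6.231 8.900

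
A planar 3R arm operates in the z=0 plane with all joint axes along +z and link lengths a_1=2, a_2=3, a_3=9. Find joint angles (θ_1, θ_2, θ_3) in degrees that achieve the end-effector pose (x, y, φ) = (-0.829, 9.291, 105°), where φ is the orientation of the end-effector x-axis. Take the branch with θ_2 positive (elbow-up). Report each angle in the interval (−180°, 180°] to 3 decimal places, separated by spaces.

wrist centre = target − a_3·(cos φ, sin φ) = (1.5004, 0.5977)
cos θ_2 = (2.6083−2²−3²)/(2·2·3) = -0.8660; θ_2 = 149.9940° (elbow-up)
β = atan2(0.5977,1.5004) = 21.7197°; ψ = atan2(1.5003,-0.5979) = 111.7293°
θ_1 = β − ψ = -90.0096°
θ_3 = φ − θ_1 − θ_2 = 45.0156° (wrapped to (-180°,180°])

-90.010 149.994 45.016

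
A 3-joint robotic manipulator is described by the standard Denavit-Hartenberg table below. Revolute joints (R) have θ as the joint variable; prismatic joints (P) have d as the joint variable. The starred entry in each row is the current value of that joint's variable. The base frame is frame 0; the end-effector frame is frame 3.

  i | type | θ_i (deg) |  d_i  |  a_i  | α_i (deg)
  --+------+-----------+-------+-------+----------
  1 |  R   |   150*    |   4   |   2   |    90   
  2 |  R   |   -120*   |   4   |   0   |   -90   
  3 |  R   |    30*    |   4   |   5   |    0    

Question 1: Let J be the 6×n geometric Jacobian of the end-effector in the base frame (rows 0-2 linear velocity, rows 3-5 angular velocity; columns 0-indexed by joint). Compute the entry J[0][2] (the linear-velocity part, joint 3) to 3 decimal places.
axis z_2 = (-0.7500,0.4330,-0.5000); lever o_n−o_2 = (-2.3750,-1.5155,-5.7500)
cross product → J_v[:, 2] = (-3.2476,-3.1250,2.1651)
J_ω[:, 2] = z_2
entry J[0][2] = -3.2476

-3.248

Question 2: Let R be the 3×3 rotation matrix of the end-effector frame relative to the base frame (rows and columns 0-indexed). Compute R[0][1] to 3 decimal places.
End-effector y-axis (col 1 of R) = (-0.6495,-0.6250,0.4330)
R[0][1] = -0.6495

-0.650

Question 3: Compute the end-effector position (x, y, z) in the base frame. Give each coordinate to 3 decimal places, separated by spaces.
-2.107 2.949 -1.750

after link 1: o_1 = (-1.7321, 1.0000, 4.0000)
after link 2: o_2 = (0.2679, 4.4641, 4.0000)
after link 3: o_3 = (-2.1071, 2.9486, -1.7500)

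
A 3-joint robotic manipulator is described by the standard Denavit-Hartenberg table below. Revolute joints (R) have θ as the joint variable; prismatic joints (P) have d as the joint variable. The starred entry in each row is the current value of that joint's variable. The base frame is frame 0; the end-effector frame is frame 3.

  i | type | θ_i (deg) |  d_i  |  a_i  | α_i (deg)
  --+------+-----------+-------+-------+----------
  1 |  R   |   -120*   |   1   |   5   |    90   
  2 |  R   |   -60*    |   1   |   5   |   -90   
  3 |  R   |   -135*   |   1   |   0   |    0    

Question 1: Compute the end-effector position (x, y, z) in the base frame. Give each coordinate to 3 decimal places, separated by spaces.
-5.049 -6.745 -2.830

after link 1: o_1 = (-2.5000, -4.3301, 1.0000)
after link 2: o_2 = (-4.6160, -5.9952, -3.3301)
after link 3: o_3 = (-5.0490, -6.7452, -2.8301)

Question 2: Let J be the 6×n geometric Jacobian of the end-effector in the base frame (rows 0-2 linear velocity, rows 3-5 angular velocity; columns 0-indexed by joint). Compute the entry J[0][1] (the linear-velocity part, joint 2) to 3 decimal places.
axis z_1 = (-0.8660,0.5000,0.0000); lever o_n−o_1 = (-2.5490,-2.4151,-3.8301)
cross product → J_v[:, 1] = (-1.9151,-3.3170,3.3660)
J_ω[:, 1] = z_1
entry J[0][1] = -1.9151

-1.915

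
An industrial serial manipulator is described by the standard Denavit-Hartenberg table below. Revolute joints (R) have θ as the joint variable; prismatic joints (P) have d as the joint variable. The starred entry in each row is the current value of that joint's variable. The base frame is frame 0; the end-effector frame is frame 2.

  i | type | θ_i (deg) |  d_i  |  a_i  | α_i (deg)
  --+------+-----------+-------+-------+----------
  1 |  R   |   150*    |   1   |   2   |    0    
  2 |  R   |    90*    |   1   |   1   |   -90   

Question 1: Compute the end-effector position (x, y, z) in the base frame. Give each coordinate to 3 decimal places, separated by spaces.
after link 1: o_1 = (-1.7321, 1.0000, 1.0000)
after link 2: o_2 = (-2.2321, 0.1340, 2.0000)

-2.232 0.134 2.000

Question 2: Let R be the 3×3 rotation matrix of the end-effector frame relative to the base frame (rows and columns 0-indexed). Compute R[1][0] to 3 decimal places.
End-effector x-axis (col 0 of R) = (-0.5000,-0.8660,0.0000)
R[1][0] = -0.8660

-0.866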